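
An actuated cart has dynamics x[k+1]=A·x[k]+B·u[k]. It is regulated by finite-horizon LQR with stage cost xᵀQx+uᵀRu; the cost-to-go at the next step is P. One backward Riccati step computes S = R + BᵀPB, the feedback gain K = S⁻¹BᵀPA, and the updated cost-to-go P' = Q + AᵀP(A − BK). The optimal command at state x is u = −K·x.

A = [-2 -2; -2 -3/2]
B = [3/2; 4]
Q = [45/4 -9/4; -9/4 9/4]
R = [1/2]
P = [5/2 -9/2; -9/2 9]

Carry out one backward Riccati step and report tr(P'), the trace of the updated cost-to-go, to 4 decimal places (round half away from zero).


14.9280

BᵀP = [-14.2500 29.2500]
S = R + BᵀPB = [1/2] + [95.6250] = [96.1250]
BᵀPA = [-30.0000 -15.3750]
K = S⁻¹·BᵀPA = [-0.3121 -0.1599]
A−BK = [-1.5319 -1.7601; -0.7516 -0.8602]
AᵀP(A−BK) = [0.6372 0.7016; 0.7016 0.7908]
P' = Q + AᵀP(A−BK) = [11.8872 -1.5484; -1.5484 3.0408]
tr(P') = 14.9280


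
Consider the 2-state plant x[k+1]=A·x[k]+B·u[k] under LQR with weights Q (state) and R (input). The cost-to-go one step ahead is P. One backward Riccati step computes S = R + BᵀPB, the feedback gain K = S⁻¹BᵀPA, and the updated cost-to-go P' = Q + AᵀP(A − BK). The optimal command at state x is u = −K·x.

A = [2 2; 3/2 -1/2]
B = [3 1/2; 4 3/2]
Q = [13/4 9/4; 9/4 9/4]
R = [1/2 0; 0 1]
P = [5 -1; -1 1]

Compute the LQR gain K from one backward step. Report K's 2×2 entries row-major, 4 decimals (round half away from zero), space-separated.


0.7244 0.8504 -0.5236 -1.4843

BᵀP = [11.0000 1.0000; 1.0000 1.0000]
S = R + BᵀPB = [1/2 0; 0 1] + [37.0000 7.0000; 7.0000 2.0000] = [37.5000 7.0000; 7.0000 3.0000]
BᵀPA = [23.5000 21.5000; 3.5000 1.5000]
K = S⁻¹·BᵀPA = [0.7244 0.8504; -0.5236 -1.4843]
A−BK = [0.0886 0.1909; -0.6122 -1.6752]
AᵀP(A−BK) = [1.0591 2.4606; 2.4606 6.1929]
P' = Q + AᵀP(A−BK) = [4.3091 4.7106; 4.7106 8.4429]
tr(P') = 12.7520


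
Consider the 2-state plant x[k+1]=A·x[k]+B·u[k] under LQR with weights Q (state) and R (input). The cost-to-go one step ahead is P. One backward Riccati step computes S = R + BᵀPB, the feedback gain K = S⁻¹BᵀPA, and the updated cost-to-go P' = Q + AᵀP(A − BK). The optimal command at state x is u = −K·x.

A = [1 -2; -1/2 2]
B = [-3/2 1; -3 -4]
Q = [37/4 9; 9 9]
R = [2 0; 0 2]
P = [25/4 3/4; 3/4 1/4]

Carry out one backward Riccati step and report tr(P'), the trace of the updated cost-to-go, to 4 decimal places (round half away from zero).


21.0351

BᵀP = [-11.6250 -1.8750; 3.2500 -0.2500]
S = R + BᵀPB = [2 0; 0 2] + [23.0625 -4.1250; -4.1250 4.2500] = [25.0625 -4.1250; -4.1250 6.2500]
BᵀPA = [-10.6875 19.5000; 3.3750 -7.0000]
K = S⁻¹·BᵀPA = [-0.3787 0.6661; 0.2901 -0.6804]
A−BK = [0.1419 -0.3205; -0.4758 1.2766]
AᵀP(A−BK) = [0.5363 -1.0850; -1.0850 2.2489]
P' = Q + AᵀP(A−BK) = [9.7863 7.9150; 7.9150 11.2489]
tr(P') = 21.0351


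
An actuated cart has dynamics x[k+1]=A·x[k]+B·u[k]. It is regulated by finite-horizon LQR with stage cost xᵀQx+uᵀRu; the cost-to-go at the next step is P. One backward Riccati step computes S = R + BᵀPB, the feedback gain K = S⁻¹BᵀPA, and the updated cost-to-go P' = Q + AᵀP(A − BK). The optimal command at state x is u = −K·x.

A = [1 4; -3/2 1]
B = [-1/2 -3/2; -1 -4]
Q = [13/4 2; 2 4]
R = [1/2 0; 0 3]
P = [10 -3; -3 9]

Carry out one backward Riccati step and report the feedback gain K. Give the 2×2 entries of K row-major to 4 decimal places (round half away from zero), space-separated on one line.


BᵀP = [-2.0000 -7.5000; -3.0000 -31.5000]
S = R + BᵀPB = [1/2 0; 0 3] + [8.5000 33.0000; 33.0000 130.5000] = [9.0000 33.0000; 33.0000 133.5000]
BᵀPA = [9.2500 -15.5000; 44.2500 -43.5000]
K = S⁻¹·BᵀPA = [-2.0033 -5.6333; 0.8267 1.0667]
A−BK = [1.2383 2.7833; -0.1967 -0.3667]
AᵀP(A−BK) = [21.2008 46.4083; 46.4083 104.0833]
P' = Q + AᵀP(A−BK) = [24.4508 48.4083; 48.4083 108.0833]
tr(P') = 132.5342

-2.0033 -5.6333 0.8267 1.0667


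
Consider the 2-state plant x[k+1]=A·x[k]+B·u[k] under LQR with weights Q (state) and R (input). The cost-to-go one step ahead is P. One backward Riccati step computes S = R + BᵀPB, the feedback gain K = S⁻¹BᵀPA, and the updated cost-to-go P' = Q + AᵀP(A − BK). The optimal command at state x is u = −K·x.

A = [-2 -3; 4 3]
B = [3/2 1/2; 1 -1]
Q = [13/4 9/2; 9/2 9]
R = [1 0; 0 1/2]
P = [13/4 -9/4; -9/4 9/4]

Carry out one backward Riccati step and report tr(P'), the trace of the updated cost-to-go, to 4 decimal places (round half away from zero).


26.2982

BᵀP = [2.6250 -1.1250; 3.8750 -3.3750]
S = R + BᵀPB = [1 0; 0 1/2] + [2.8125 2.4375; 2.4375 5.3125] = [3.8125 2.4375; 2.4375 5.8125]
BᵀPA = [-9.7500 -11.2500; -21.2500 -21.7500]
K = S⁻¹·BᵀPA = [-0.3006 -0.7630; -3.5299 -3.4220]
A−BK = [0.2158 -0.1445; 0.7707 0.3410]
AᵀP(A−BK) = [7.0597 6.8439; 6.8439 6.9884]
P' = Q + AᵀP(A−BK) = [10.3097 11.3439; 11.3439 15.9884]
tr(P') = 26.2982


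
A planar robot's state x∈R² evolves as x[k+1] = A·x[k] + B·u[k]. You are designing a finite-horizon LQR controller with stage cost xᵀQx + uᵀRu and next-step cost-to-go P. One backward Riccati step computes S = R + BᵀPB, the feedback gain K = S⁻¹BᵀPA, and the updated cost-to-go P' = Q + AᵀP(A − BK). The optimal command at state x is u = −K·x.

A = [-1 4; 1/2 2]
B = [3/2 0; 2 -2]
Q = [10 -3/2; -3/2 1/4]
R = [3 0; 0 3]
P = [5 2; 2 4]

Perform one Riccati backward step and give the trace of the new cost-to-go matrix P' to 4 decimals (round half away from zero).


29.1206

BᵀP = [11.5000 11.0000; -4.0000 -8.0000]
S = R + BᵀPB = [3 0; 0 3] + [39.2500 -22.0000; -22.0000 16.0000] = [42.2500 -22.0000; -22.0000 19.0000]
BᵀPA = [-6.0000 68.0000; 0.0000 -32.0000]
K = S⁻¹·BᵀPA = [-0.3576 1.8447; -0.4141 0.4518]
A−BK = [-0.4635 1.2329; 0.3871 -0.7859]
AᵀP(A−BK) = [1.8541 -4.9318; -4.9318 17.0165]
P' = Q + AᵀP(A−BK) = [11.8541 -6.4318; -6.4318 17.2665]
tr(P') = 29.1206


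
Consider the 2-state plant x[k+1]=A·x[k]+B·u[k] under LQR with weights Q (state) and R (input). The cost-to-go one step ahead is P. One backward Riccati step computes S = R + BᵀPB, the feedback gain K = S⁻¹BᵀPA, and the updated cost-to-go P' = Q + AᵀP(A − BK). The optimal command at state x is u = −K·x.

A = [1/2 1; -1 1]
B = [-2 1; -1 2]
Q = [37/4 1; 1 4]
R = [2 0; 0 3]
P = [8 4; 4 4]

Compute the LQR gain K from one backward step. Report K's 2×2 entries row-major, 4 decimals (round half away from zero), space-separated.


BᵀP = [-20.0000 -12.0000; 16.0000 12.0000]
S = R + BᵀPB = [2 0; 0 3] + [52.0000 -44.0000; -44.0000 40.0000] = [54.0000 -44.0000; -44.0000 43.0000]
BᵀPA = [2.0000 -32.0000; -4.0000 28.0000]
K = S⁻¹·BᵀPA = [-0.2332 -0.3731; -0.3316 0.2694]
A−BK = [0.3653 -0.0155; -0.5699 0.0881]
AᵀP(A−BK) = [1.1399 -0.1762; -0.1762 0.5181]
P' = Q + AᵀP(A−BK) = [10.3899 0.8238; 0.8238 4.5181]
tr(P') = 14.9080

-0.2332 -0.3731 -0.3316 0.2694


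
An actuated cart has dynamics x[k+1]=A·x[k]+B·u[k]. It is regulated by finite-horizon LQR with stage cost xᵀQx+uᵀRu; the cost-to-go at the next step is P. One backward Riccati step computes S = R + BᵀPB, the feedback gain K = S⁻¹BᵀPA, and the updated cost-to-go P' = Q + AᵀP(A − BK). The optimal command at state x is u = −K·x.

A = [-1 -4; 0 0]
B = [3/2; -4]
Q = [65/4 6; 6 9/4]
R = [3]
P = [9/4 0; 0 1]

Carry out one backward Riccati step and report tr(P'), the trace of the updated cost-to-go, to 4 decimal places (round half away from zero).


BᵀP = [3.3750 -4.0000]
S = R + BᵀPB = [3] + [21.0625] = [24.0625]
BᵀPA = [-3.3750 -13.5000]
K = S⁻¹·BᵀPA = [-0.1403 -0.5610]
A−BK = [-0.7896 -3.1584; -0.5610 -2.2442]
AᵀP(A−BK) = [1.7766 7.1065; 7.1065 28.4260]
P' = Q + AᵀP(A−BK) = [18.0266 13.1065; 13.1065 30.6760]
tr(P') = 48.7026

48.7026


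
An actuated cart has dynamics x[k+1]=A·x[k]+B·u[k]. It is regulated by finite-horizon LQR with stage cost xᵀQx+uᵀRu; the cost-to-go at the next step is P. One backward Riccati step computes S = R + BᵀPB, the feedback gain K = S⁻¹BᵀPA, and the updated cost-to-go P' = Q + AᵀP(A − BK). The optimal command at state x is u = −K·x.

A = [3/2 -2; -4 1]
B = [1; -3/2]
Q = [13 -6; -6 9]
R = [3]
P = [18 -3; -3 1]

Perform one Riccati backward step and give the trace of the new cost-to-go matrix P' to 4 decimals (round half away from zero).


40.4826

BᵀP = [22.5000 -4.5000]
S = R + BᵀPB = [3] + [29.2500] = [32.2500]
BᵀPA = [51.7500 -49.5000]
K = S⁻¹·BᵀPA = [1.6047 -1.5349]
A−BK = [-0.1047 -0.4651; -1.5930 -1.3023]
AᵀP(A−BK) = [9.4593 -7.0698; -7.0698 9.0233]
P' = Q + AᵀP(A−BK) = [22.4593 -13.0698; -13.0698 18.0233]
tr(P') = 40.4826


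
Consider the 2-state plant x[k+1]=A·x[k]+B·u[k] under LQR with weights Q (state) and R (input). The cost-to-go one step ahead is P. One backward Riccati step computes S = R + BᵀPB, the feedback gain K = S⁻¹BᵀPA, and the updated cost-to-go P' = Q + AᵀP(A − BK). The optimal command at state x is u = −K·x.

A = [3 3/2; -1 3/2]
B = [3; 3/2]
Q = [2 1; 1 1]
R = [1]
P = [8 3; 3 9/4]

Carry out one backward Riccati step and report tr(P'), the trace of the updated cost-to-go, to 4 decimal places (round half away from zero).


9.1356

BᵀP = [28.5000 12.3750]
S = R + BᵀPB = [1] + [104.0625] = [105.0625]
BᵀPA = [73.1250 61.3125]
K = S⁻¹·BᵀPA = [0.6960 0.5836]
A−BK = [0.9120 -0.2507; -2.0440 0.6246]
AᵀP(A−BK) = [5.3540 -1.0494; -1.0494 0.7817]
P' = Q + AᵀP(A−BK) = [7.3540 -0.0494; -0.0494 1.7817]
tr(P') = 9.1356


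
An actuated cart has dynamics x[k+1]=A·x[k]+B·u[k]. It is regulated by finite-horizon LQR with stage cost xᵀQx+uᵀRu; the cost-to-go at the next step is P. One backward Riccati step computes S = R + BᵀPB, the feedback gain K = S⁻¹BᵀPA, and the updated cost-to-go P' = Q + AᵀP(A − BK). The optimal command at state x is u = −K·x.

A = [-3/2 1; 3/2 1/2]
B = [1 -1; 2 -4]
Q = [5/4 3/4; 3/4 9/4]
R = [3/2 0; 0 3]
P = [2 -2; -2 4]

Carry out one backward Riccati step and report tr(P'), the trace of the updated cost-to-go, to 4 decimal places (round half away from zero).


BᵀP = [-2.0000 6.0000; 6.0000 -14.0000]
S = R + BᵀPB = [3/2 0; 0 3] + [10.0000 -22.0000; -22.0000 50.0000] = [11.5000 -22.0000; -22.0000 53.0000]
BᵀPA = [12.0000 1.0000; -30.0000 -1.0000]
K = S⁻¹·BᵀPA = [-0.1912 0.2470; -0.6454 0.0837]
A−BK = [-1.9542 0.8367; -0.6992 0.3406]
AᵀP(A−BK) = [5.4323 -1.9542; -1.9542 0.8367]
P' = Q + AᵀP(A−BK) = [6.6823 -1.2042; -1.2042 3.0867]
tr(P') = 9.7689

9.7689


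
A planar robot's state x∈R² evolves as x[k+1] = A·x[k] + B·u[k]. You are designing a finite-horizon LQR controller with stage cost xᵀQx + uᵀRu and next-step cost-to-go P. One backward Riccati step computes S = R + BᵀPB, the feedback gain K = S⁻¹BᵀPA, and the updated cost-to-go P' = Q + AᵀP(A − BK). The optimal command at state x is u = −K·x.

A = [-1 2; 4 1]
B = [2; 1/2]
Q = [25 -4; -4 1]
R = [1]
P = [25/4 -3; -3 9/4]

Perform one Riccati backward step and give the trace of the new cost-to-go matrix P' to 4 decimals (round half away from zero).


47.9977

BᵀP = [11.0000 -4.8750]
S = R + BᵀPB = [1] + [19.5625] = [20.5625]
BᵀPA = [-30.5000 17.1250]
K = S⁻¹·BᵀPA = [-1.4833 0.8328]
A−BK = [1.9666 0.3343; 4.7416 0.5836]
AᵀP(A−BK) = [21.0099 0.9012; 0.9012 0.9878]
P' = Q + AᵀP(A−BK) = [46.0099 -3.0988; -3.0988 1.9878]
tr(P') = 47.9977


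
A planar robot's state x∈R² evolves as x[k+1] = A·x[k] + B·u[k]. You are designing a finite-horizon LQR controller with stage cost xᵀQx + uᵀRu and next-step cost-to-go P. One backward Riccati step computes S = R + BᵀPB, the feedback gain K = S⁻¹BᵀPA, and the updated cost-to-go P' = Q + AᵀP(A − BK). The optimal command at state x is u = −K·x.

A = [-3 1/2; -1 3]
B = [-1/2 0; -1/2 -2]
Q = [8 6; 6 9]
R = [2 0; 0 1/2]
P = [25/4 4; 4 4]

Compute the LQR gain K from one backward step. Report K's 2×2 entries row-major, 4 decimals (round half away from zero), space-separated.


BᵀP = [-5.1250 -4.0000; -8.0000 -8.0000]
S = R + BᵀPB = [2 0; 0 1/2] + [4.5625 8.0000; 8.0000 16.0000] = [6.5625 8.0000; 8.0000 16.5000]
BᵀPA = [19.3750 -14.5625; 32.0000 -28.0000]
K = S⁻¹·BᵀPA = [1.4382 -0.3677; 1.2421 -1.5187]
A−BK = [-2.2809 0.3162; 2.2032 -0.2212]
AᵀP(A−BK) = [16.6380 -3.6528; -3.6528 1.6845]
P' = Q + AᵀP(A−BK) = [24.6380 2.3472; 2.3472 10.6845]
tr(P') = 35.3225

1.4382 -0.3677 1.2421 -1.5187


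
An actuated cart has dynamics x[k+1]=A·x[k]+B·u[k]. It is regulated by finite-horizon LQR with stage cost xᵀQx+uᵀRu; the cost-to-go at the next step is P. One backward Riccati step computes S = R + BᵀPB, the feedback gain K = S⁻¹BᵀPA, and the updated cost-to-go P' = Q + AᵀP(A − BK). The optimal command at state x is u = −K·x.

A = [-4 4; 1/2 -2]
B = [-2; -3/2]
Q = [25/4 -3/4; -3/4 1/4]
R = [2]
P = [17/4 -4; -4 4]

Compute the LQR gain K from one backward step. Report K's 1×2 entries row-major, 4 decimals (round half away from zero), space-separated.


BᵀP = [-2.5000 2.0000]
S = R + BᵀPB = [2] + [2.0000] = [4.0000]
BᵀPA = [11.0000 -14.0000]
K = S⁻¹·BᵀPA = [2.7500 -3.5000]
A−BK = [1.5000 -3.0000; 4.6250 -7.2500]
AᵀP(A−BK) = [54.7500 -73.5000; -73.5000 99.0000]
P' = Q + AᵀP(A−BK) = [61.0000 -74.2500; -74.2500 99.2500]
tr(P') = 160.2500

2.7500 -3.5000


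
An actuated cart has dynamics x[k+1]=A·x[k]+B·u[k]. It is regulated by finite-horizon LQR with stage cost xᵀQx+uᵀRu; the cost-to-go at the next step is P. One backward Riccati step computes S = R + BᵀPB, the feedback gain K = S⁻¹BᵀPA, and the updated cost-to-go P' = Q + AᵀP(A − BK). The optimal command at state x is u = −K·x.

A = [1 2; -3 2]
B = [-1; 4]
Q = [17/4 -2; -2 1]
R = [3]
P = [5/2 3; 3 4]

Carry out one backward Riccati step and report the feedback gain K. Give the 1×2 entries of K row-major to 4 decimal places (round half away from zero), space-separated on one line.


BᵀP = [9.5000 13.0000]
S = R + BᵀPB = [3] + [42.5000] = [45.5000]
BᵀPA = [-29.5000 45.0000]
K = S⁻¹·BᵀPA = [-0.6484 0.9890]
A−BK = [0.3516 2.9890; -0.4066 -1.9560]
AᵀP(A−BK) = [1.3736 -1.8242; -1.8242 5.4945]
P' = Q + AᵀP(A−BK) = [5.6236 -3.8242; -3.8242 6.4945]
tr(P') = 12.1181

-0.6484 0.9890


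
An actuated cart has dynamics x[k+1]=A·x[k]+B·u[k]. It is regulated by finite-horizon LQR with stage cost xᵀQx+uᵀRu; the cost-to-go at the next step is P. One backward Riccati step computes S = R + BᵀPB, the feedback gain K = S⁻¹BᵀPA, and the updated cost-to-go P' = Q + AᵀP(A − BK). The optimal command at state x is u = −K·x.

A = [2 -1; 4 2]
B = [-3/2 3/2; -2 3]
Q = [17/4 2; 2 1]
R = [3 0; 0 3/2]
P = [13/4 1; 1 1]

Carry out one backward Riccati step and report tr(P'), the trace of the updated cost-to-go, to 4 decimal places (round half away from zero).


BᵀP = [-6.8750 -3.5000; 7.8750 4.5000]
S = R + BᵀPB = [3 0; 0 3/2] + [17.3125 -20.8125; -20.8125 25.3125] = [20.3125 -20.8125; -20.8125 26.8125]
BᵀPA = [-27.7500 -0.1250; 33.7500 1.1250]
K = S⁻¹·BᵀPA = [-0.3734 0.1800; 0.9689 0.1817]
A−BK = [-0.0135 -1.0025; 0.3465 1.8150]
AᵀP(A−BK) = [1.9378 0.3633; 0.3633 3.0681]
P' = Q + AᵀP(A−BK) = [6.1878 2.3633; 2.3633 4.0681]
tr(P') = 10.2559

10.2559


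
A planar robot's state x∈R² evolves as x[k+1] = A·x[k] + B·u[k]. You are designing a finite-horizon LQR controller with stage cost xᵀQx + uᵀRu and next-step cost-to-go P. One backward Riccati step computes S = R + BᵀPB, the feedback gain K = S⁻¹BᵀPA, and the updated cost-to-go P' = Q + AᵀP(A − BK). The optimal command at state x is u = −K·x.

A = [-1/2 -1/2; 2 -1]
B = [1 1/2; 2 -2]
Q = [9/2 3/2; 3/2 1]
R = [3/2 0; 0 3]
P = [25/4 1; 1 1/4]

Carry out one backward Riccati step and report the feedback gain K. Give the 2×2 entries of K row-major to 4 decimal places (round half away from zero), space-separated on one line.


-0.0764 -0.4395 -0.1338 -0.0191

BᵀP = [8.2500 1.5000; 1.1250 0.0000]
S = R + BᵀPB = [3/2 0; 0 3] + [11.2500 1.1250; 1.1250 0.5625] = [12.7500 1.1250; 1.1250 3.5625]
BᵀPA = [-1.1250 -5.6250; -0.5625 -0.5625]
K = S⁻¹·BᵀPA = [-0.0764 -0.4395; -0.1338 -0.0191]
A−BK = [-0.3567 -0.0510; 1.8854 -0.1592]
AᵀP(A−BK) = [0.4013 0.0573; 0.0573 0.3296]
P' = Q + AᵀP(A−BK) = [4.9013 1.5573; 1.5573 1.3296]
tr(P') = 6.2309


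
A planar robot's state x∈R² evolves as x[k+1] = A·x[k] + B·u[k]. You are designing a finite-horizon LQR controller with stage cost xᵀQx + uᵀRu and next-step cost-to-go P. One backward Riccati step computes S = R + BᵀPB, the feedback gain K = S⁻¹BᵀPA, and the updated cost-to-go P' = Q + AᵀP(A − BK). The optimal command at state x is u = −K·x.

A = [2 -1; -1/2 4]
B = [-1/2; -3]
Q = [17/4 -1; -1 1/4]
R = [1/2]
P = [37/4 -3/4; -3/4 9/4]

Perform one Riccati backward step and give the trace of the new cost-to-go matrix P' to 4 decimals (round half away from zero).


BᵀP = [-2.3750 -6.3750]
S = R + BᵀPB = [1/2] + [20.3125] = [20.8125]
BᵀPA = [-1.5625 -23.1250]
K = S⁻¹·BᵀPA = [-0.0751 -1.1111]
A−BK = [1.9625 -1.5556; -0.7252 0.6667]
AᵀP(A−BK) = [38.9452 -31.1111; -31.1111 25.5556]
P' = Q + AᵀP(A−BK) = [43.1952 -32.1111; -32.1111 25.8056]
tr(P') = 69.0008

69.0008


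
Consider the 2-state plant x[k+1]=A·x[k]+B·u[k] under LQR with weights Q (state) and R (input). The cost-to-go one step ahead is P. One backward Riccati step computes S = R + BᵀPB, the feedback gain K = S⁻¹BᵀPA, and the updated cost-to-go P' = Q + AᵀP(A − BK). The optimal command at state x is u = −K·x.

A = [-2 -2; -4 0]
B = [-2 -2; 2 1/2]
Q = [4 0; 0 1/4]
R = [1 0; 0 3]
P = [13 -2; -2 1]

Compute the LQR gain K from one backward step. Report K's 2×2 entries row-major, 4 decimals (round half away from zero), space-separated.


BᵀP = [-30.0000 6.0000; -27.0000 4.5000]
S = R + BᵀPB = [1 0; 0 3] + [72.0000 63.0000; 63.0000 56.2500] = [73.0000 63.0000; 63.0000 59.2500]
BᵀPA = [36.0000 60.0000; 36.0000 54.0000]
K = S⁻¹·BᵀPA = [-0.3789 0.4295; 1.0105 0.4547]
A−BK = [-0.7368 -0.2316; -3.7474 -1.0863]
AᵀP(A−BK) = [13.2632 4.1684; 4.1684 1.6758]
P' = Q + AᵀP(A−BK) = [17.2632 4.1684; 4.1684 1.9258]
tr(P') = 19.1889

-0.3789 0.4295 1.0105 0.4547


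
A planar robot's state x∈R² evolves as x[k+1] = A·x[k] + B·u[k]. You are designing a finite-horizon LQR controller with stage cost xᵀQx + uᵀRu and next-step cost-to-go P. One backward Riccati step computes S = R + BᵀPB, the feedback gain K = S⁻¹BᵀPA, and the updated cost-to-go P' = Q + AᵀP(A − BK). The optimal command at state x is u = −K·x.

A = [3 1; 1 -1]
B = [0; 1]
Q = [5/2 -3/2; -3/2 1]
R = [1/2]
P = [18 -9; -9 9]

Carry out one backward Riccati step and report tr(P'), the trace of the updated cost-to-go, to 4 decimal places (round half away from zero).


97.2895

BᵀP = [-9.0000 9.0000]
S = R + BᵀPB = [1/2] + [9.0000] = [9.5000]
BᵀPA = [-18.0000 -18.0000]
K = S⁻¹·BᵀPA = [-1.8947 -1.8947]
A−BK = [3.0000 1.0000; 2.8947 0.8947]
AᵀP(A−BK) = [82.8947 28.8947; 28.8947 10.8947]
P' = Q + AᵀP(A−BK) = [85.3947 27.3947; 27.3947 11.8947]
tr(P') = 97.2895


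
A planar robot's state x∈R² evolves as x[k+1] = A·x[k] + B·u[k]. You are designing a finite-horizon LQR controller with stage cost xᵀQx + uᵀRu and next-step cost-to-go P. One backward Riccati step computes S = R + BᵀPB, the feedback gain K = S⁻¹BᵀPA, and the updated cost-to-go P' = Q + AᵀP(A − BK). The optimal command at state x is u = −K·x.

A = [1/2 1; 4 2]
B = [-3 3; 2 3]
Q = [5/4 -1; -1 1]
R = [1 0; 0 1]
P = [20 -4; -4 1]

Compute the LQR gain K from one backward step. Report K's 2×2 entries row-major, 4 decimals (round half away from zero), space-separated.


0.5216 0.1120 0.6144 0.4080

BᵀP = [-68.0000 14.0000; 48.0000 -9.0000]
S = R + BᵀPB = [1 0; 0 1] + [232.0000 -162.0000; -162.0000 117.0000] = [233.0000 -162.0000; -162.0000 118.0000]
BᵀPA = [22.0000 -40.0000; -12.0000 30.0000]
K = S⁻¹·BᵀPA = [0.5216 0.1120; 0.6144 0.4080]
A−BK = [0.2216 0.1120; 1.1136 0.5520]
AᵀP(A−BK) = [0.8976 0.4320; 0.4320 0.2400]
P' = Q + AᵀP(A−BK) = [2.1476 -0.5680; -0.5680 1.2400]
tr(P') = 3.3876


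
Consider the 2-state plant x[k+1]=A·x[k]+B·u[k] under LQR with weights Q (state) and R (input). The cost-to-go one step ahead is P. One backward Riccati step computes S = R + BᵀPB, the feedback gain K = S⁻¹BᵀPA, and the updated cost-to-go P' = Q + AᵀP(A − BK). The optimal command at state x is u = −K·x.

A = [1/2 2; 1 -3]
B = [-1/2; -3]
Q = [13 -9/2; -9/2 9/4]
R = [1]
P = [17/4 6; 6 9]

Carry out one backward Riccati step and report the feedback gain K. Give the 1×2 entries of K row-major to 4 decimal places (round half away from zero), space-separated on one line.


-0.3964 0.4923

BᵀP = [-20.1250 -30.0000]
S = R + BᵀPB = [1] + [100.0625] = [101.0625]
BᵀPA = [-40.0625 49.7500]
K = S⁻¹·BᵀPA = [-0.3964 0.4923]
A−BK = [0.3018 2.2461; -0.1892 -1.5232]
AᵀP(A−BK) = [0.1812 -0.0284; -0.0284 1.5096]
P' = Q + AᵀP(A−BK) = [13.1812 -4.5284; -4.5284 3.7596]
tr(P') = 16.9408


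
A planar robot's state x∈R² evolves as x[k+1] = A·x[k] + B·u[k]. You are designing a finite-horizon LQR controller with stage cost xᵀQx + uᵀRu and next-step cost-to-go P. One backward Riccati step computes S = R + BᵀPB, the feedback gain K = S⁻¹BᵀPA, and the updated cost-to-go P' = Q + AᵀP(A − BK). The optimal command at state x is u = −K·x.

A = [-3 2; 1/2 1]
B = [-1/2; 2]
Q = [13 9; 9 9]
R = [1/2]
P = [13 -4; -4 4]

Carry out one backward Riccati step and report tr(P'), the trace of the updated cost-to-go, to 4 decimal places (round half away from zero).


94.2252

BᵀP = [-14.5000 10.0000]
S = R + BᵀPB = [1/2] + [27.2500] = [27.7500]
BᵀPA = [48.5000 -19.0000]
K = S⁻¹·BᵀPA = [1.7477 -0.6847]
A−BK = [-2.1261 1.6577; -2.9955 2.3694]
AᵀP(A−BK) = [45.2342 -34.7928; -34.7928 26.9910]
P' = Q + AᵀP(A−BK) = [58.2342 -25.7928; -25.7928 35.9910]
tr(P') = 94.2252


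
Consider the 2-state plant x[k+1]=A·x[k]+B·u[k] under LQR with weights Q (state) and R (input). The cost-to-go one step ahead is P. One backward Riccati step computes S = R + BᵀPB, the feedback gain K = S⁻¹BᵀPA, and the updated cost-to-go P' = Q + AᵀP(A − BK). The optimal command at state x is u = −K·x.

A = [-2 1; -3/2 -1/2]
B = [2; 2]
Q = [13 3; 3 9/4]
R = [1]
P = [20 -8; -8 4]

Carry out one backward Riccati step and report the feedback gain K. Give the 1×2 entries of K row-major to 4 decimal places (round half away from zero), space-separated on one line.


-1.0909 0.8485

BᵀP = [24.0000 -8.0000]
S = R + BᵀPB = [1] + [32.0000] = [33.0000]
BᵀPA = [-36.0000 28.0000]
K = S⁻¹·BᵀPA = [-1.0909 0.8485]
A−BK = [0.1818 -0.6970; 0.6818 -2.1970]
AᵀP(A−BK) = [1.7273 -2.4545; -2.4545 5.2424]
P' = Q + AᵀP(A−BK) = [14.7273 0.5455; 0.5455 7.4924]
tr(P') = 22.2197


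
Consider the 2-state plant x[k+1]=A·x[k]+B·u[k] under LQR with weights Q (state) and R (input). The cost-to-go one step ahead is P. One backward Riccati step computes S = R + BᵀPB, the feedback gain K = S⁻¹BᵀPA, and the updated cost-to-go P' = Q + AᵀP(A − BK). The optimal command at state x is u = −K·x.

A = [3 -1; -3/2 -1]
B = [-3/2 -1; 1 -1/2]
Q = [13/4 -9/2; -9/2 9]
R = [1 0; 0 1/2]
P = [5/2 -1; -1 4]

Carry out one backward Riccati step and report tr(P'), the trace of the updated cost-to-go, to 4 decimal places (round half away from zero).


15.9492

BᵀP = [-4.7500 5.5000; -2.0000 -1.0000]
S = R + BᵀPB = [1 0; 0 1/2] + [12.6250 2.0000; 2.0000 2.5000] = [13.6250 2.0000; 2.0000 3.0000]
BᵀPA = [-22.5000 -0.7500; -4.5000 3.0000]
K = S⁻¹·BᵀPA = [-1.5864 -0.2237; -0.4424 1.1492]
A−BK = [0.1780 -0.1864; -0.1347 -0.2017]
AᵀP(A−BK) = [2.8144 0.1373; 0.1373 0.8847]
P' = Q + AᵀP(A−BK) = [6.0644 -4.3627; -4.3627 9.8847]
tr(P') = 15.9492


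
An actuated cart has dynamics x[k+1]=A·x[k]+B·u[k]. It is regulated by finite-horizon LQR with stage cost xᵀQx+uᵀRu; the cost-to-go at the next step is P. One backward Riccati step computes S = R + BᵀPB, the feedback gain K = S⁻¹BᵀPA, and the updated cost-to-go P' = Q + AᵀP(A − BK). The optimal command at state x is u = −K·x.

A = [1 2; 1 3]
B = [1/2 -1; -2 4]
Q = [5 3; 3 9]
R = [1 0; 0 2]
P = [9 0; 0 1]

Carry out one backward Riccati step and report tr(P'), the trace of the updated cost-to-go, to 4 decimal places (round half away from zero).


BᵀP = [4.5000 -2.0000; -9.0000 4.0000]
S = R + BᵀPB = [1 0; 0 2] + [6.2500 -12.5000; -12.5000 25.0000] = [7.2500 -12.5000; -12.5000 27.0000]
BᵀPA = [2.5000 3.0000; -5.0000 -6.0000]
K = S⁻¹·BᵀPA = [0.1266 0.1519; -0.1266 -0.1519]
A−BK = [0.8101 1.7722; 1.7595 3.9114]
AᵀP(A−BK) = [9.0506 19.8608; 19.8608 43.6329]
P' = Q + AᵀP(A−BK) = [14.0506 22.8608; 22.8608 52.6329]
tr(P') = 66.6835

66.6835


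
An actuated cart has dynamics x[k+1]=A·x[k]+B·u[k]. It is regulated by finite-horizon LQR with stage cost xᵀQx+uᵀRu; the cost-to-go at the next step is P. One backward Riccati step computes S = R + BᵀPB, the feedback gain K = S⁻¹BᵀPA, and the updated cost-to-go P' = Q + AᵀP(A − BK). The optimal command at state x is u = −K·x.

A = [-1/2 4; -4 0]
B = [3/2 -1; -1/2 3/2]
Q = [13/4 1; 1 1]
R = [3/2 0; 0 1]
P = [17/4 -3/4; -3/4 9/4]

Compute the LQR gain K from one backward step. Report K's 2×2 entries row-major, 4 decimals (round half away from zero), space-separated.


BᵀP = [6.7500 -2.2500; -5.3750 4.1250]
S = R + BᵀPB = [3/2 0; 0 1] + [11.2500 -10.1250; -10.1250 11.5625] = [12.7500 -10.1250; -10.1250 12.5625]
BᵀPA = [5.6250 27.0000; -13.8125 -21.5000]
K = S⁻¹·BᵀPA = [-1.2000 2.1073; -2.0667 -0.0130]
A−BK = [-0.7667 0.8260; -1.5000 1.0732]
AᵀP(A−BK) = [12.2667 -8.5333; -8.5333 10.8228]
P' = Q + AᵀP(A−BK) = [15.5167 -7.5333; -7.5333 11.8228]
tr(P') = 27.3394

-1.2000 2.1073 -2.0667 -0.0130


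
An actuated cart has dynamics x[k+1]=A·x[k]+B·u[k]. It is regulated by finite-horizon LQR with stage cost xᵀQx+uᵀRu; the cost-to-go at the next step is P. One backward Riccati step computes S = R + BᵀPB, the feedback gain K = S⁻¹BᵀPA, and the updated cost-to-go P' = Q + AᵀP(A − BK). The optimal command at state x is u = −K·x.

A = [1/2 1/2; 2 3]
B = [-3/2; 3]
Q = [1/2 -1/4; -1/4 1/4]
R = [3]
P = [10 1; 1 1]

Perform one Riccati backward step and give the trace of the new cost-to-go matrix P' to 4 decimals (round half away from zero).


BᵀP = [-12.0000 1.5000]
S = R + BᵀPB = [3] + [22.5000] = [25.5000]
BᵀPA = [-3.0000 -1.5000]
K = S⁻¹·BᵀPA = [-0.1176 -0.0588]
A−BK = [0.3235 0.4118; 2.3529 3.1765]
AᵀP(A−BK) = [8.1471 10.8235; 10.8235 14.4118]
P' = Q + AᵀP(A−BK) = [8.6471 10.5735; 10.5735 14.6618]
tr(P') = 23.3088

23.3088


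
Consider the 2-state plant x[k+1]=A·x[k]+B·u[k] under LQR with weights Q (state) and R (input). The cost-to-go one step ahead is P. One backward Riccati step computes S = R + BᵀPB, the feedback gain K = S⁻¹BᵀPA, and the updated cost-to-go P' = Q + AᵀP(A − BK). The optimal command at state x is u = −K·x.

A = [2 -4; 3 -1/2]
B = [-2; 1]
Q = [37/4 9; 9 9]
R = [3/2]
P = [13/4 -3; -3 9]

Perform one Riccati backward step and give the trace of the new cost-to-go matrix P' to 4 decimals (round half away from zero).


73.2535

BᵀP = [-9.5000 15.0000]
S = R + BᵀPB = [3/2] + [34.0000] = [35.5000]
BᵀPA = [26.0000 30.5000]
K = S⁻¹·BᵀPA = [0.7324 0.8592]
A−BK = [3.4648 -2.2817; 2.2676 -1.3592]
AᵀP(A−BK) = [38.9577 -22.8380; -22.8380 16.0458]
P' = Q + AᵀP(A−BK) = [48.2077 -13.8380; -13.8380 25.0458]
tr(P') = 73.2535


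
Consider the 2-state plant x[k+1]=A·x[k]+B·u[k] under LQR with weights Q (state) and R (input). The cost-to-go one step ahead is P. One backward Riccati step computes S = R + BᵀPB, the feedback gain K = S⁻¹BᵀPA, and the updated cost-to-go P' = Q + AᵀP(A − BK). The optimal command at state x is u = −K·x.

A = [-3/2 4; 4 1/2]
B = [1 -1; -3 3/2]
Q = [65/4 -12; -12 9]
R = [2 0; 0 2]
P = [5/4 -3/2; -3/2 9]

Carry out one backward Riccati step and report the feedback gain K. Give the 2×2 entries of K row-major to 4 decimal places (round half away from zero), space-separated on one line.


-1.0391 -0.2715 0.5304 -0.7024

BᵀP = [5.7500 -28.5000; -3.5000 15.0000]
S = R + BᵀPB = [2 0; 0 2] + [91.2500 -48.5000; -48.5000 26.0000] = [93.2500 -48.5000; -48.5000 28.0000]
BᵀPA = [-122.6250 8.7500; 65.2500 -6.5000]
K = S⁻¹·BᵀPA = [-1.0391 -0.2715; 0.5304 -0.7024]
A−BK = [0.0696 3.5691; 0.0870 0.7391]
AᵀP(A−BK) = [2.7783 0.1652; 0.1652 14.0599]
P' = Q + AᵀP(A−BK) = [19.0283 -11.8348; -11.8348 23.0599]
tr(P') = 42.0882


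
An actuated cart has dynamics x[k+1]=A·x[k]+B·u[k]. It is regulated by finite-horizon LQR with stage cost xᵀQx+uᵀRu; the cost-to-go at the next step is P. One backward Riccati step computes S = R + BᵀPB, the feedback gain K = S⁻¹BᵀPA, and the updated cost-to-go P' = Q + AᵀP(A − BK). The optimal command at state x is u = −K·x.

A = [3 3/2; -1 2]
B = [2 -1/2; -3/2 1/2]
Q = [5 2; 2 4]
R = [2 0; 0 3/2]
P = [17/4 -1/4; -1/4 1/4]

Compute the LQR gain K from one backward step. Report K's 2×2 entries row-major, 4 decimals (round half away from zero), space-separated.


1.2150 0.5206 -0.3916 -0.1226

BᵀP = [8.8750 -0.8750; -2.2500 0.2500]
S = R + BᵀPB = [2 0; 0 3/2] + [19.0625 -4.8750; -4.8750 1.2500] = [21.0625 -4.8750; -4.8750 2.7500]
BᵀPA = [27.5000 11.5625; -7.0000 -2.8750]
K = S⁻¹·BᵀPA = [1.2150 0.5206; -0.3916 -0.1226]
A−BK = [0.3742 0.3975; 1.0183 2.8422]
AᵀP(A−BK) = [3.8463 2.3257; 2.3257 2.6908]
P' = Q + AᵀP(A−BK) = [8.8463 4.3257; 4.3257 6.6908]
tr(P') = 15.5371


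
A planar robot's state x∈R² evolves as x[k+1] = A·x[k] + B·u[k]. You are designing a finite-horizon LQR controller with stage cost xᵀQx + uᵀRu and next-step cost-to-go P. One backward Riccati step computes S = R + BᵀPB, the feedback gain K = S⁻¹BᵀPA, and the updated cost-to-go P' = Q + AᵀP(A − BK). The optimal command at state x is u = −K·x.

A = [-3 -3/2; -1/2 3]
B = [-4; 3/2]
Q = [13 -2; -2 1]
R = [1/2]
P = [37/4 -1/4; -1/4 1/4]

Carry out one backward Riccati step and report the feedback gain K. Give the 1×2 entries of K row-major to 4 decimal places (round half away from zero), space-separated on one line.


BᵀP = [-37.3750 1.3750]
S = R + BᵀPB = [1/2] + [151.5625] = [152.0625]
BᵀPA = [111.4375 60.1875]
K = S⁻¹·BᵀPA = [0.7328 0.3958]
A−BK = [-0.0686 0.0832; -1.5993 2.4063]
AᵀP(A−BK) = [0.8966 -0.7953; -0.7953 1.4898]
P' = Q + AᵀP(A−BK) = [13.8966 -2.7953; -2.7953 2.4898]
tr(P') = 16.3865

0.7328 0.3958


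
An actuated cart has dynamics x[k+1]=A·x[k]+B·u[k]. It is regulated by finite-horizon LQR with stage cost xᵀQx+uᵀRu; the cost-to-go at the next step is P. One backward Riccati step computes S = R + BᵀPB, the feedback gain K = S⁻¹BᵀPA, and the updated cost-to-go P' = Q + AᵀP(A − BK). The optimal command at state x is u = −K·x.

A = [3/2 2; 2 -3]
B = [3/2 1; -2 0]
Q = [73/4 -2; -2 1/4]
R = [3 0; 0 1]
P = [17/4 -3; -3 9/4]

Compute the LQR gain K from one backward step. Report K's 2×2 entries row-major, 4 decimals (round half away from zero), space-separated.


BᵀP = [12.3750 -9.0000; 4.2500 -3.0000]
S = R + BᵀPB = [3 0; 0 1] + [36.5625 12.3750; 12.3750 4.2500] = [39.5625 12.3750; 12.3750 5.2500]
BᵀPA = [0.5625 51.7500; 0.3750 17.5000]
K = S⁻¹·BᵀPA = [-0.0309 1.0103; 0.1443 0.9519]
A−BK = [1.4021 -0.4674; 1.9381 -0.9794]
AᵀP(A−BK) = [0.5258 -0.1753; -0.1753 4.3084]
P' = Q + AᵀP(A−BK) = [18.7758 -2.1753; -2.1753 4.5584]
tr(P') = 23.3342

-0.0309 1.0103 0.1443 0.9519


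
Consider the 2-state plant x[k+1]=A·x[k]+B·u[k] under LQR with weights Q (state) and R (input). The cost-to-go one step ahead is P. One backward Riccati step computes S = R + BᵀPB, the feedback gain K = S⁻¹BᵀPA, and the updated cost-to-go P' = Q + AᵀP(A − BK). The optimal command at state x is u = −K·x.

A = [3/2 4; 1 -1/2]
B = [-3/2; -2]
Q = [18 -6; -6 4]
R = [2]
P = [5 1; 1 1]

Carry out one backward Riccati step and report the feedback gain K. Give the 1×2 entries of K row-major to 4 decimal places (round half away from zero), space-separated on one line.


-0.7634 -1.5591

BᵀP = [-9.5000 -3.5000]
S = R + BᵀPB = [2] + [21.2500] = [23.2500]
BᵀPA = [-17.7500 -36.2500]
K = S⁻¹·BᵀPA = [-0.7634 -1.5591]
A−BK = [0.3548 1.6613; -0.5269 -3.6183]
AᵀP(A−BK) = [1.6989 5.0753; 5.0753 19.7312]
P' = Q + AᵀP(A−BK) = [19.6989 -0.9247; -0.9247 23.7312]
tr(P') = 43.4301


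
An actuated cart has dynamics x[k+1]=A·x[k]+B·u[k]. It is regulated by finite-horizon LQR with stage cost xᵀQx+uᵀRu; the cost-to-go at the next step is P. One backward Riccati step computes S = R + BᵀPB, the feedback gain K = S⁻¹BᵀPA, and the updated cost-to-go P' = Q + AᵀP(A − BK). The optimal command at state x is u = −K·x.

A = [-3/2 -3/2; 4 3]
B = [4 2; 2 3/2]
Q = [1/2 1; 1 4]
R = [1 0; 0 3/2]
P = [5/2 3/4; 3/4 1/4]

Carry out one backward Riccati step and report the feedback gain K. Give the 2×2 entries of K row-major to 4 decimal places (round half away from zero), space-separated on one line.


-0.0639 -0.1158 0.0071 -0.0175

BᵀP = [11.5000 3.5000; 6.1250 1.8750]
S = R + BᵀPB = [1 0; 0 3/2] + [53.0000 28.2500; 28.2500 15.0625] = [54.0000 28.2500; 28.2500 16.5625]
BᵀPA = [-3.2500 -6.7500; -1.6875 -3.5625]
K = S⁻¹·BᵀPA = [-0.0639 -0.1158; 0.0071 -0.0175]
A−BK = [-1.2586 -1.0016; 4.1171 3.2579]
AᵀP(A−BK) = [0.4293 0.3440; 0.3440 0.2807]
P' = Q + AᵀP(A−BK) = [0.9293 1.3440; 1.3440 4.2807]
tr(P') = 5.2100


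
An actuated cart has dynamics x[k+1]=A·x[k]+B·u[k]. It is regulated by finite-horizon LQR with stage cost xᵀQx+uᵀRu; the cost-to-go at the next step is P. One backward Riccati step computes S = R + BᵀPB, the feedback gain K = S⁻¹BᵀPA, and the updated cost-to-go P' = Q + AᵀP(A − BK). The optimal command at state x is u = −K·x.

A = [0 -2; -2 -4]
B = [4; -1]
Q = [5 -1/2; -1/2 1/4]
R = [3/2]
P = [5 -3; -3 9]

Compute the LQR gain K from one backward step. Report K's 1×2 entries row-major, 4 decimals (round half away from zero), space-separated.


0.3668 0.3319

BᵀP = [23.0000 -21.0000]
S = R + BᵀPB = [3/2] + [113.0000] = [114.5000]
BᵀPA = [42.0000 38.0000]
K = S⁻¹·BᵀPA = [0.3668 0.3319]
A−BK = [-1.4672 -3.3275; -1.6332 -3.6681]
AᵀP(A−BK) = [20.5939 46.0611; 46.0611 103.3886]
P' = Q + AᵀP(A−BK) = [25.5939 45.5611; 45.5611 103.6386]
tr(P') = 129.2325


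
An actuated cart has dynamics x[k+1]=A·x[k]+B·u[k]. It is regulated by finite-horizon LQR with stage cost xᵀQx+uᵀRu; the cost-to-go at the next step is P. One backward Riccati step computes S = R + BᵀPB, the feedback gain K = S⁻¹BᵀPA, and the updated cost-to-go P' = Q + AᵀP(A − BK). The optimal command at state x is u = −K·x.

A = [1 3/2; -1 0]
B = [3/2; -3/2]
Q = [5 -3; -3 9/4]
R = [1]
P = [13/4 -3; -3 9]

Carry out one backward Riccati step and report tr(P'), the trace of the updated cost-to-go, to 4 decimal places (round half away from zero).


10.2949

BᵀP = [9.3750 -18.0000]
S = R + BᵀPB = [1] + [41.0625] = [42.0625]
BᵀPA = [27.3750 14.0625]
K = S⁻¹·BᵀPA = [0.6508 0.3343]
A−BK = [0.0238 0.9985; -0.0238 0.5015]
AᵀP(A−BK) = [0.4339 0.2229; 0.2229 2.6111]
P' = Q + AᵀP(A−BK) = [5.4339 -2.7771; -2.7771 4.8611]
tr(P') = 10.2949


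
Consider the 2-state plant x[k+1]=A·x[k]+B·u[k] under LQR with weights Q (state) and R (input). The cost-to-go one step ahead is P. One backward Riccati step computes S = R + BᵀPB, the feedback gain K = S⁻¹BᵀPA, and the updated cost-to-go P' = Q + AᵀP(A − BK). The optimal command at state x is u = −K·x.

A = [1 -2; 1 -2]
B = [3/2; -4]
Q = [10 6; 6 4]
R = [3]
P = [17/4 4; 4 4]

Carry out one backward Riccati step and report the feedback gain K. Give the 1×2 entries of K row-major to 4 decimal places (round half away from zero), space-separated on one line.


-0.6871 1.3742

BᵀP = [-9.6250 -10.0000]
S = R + BᵀPB = [3] + [25.5625] = [28.5625]
BᵀPA = [-19.6250 39.2500]
K = S⁻¹·BᵀPA = [-0.6871 1.3742]
A−BK = [2.0306 -4.0613; -1.7484 3.4967]
AᵀP(A−BK) = [2.7659 -5.5317; -5.5317 11.0635]
P' = Q + AᵀP(A−BK) = [12.7659 0.4683; 0.4683 15.0635]
tr(P') = 27.8293


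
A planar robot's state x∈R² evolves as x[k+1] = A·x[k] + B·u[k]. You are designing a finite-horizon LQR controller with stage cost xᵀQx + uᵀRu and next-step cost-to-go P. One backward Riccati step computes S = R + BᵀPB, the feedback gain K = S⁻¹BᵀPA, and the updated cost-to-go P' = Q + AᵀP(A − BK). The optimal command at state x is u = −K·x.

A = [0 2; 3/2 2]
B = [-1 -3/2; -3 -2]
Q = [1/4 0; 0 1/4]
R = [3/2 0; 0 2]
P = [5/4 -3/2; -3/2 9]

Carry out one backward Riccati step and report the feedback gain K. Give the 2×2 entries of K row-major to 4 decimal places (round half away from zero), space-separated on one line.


-0.5075 -0.2655 -0.0067 -0.5345

BᵀP = [3.2500 -25.5000; 1.1250 -15.7500]
S = R + BᵀPB = [3/2 0; 0 2] + [73.2500 46.1250; 46.1250 29.8125] = [74.7500 46.1250; 46.1250 31.8125]
BᵀPA = [-38.2500 -44.5000; -23.6250 -29.2500]
K = S⁻¹·BᵀPA = [-0.5075 -0.2655; -0.0067 -0.5345]
A−BK = [-0.5177 0.9328; -0.0361 0.1345]
AᵀP(A−BK) = [0.6771 -0.2830; -0.2830 1.5511]
P' = Q + AᵀP(A−BK) = [0.9271 -0.2830; -0.2830 1.8011]
tr(P') = 2.7282


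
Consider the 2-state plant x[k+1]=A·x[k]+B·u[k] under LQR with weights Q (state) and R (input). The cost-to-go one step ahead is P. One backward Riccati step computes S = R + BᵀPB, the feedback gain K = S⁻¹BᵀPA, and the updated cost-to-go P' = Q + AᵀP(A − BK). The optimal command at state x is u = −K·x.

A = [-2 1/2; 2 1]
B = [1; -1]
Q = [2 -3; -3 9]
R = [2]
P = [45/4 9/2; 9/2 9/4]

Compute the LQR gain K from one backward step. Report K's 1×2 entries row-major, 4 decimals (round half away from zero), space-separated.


-1.3846 0.8654

BᵀP = [6.7500 2.2500]
S = R + BᵀPB = [2] + [4.5000] = [6.5000]
BᵀPA = [-9.0000 5.6250]
K = S⁻¹·BᵀPA = [-1.3846 0.8654]
A−BK = [-0.6154 -0.3654; 0.6154 1.8654]
AᵀP(A−BK) = [5.5385 -3.4615; -3.4615 4.6947]
P' = Q + AᵀP(A−BK) = [7.5385 -6.4615; -6.4615 13.6947]
tr(P') = 21.2332


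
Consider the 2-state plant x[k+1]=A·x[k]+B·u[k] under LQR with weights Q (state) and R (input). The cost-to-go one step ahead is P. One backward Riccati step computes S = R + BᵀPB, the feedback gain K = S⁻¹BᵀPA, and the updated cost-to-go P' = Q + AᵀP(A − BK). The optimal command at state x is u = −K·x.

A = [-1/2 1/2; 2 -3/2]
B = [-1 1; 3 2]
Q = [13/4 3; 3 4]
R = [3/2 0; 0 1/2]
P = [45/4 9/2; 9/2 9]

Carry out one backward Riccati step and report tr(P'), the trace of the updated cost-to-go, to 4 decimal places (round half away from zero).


BᵀP = [2.2500 22.5000; 20.2500 22.5000]
S = R + BᵀPB = [3/2 0; 0 1/2] + [65.2500 47.2500; 47.2500 65.2500] = [66.7500 47.2500; 47.2500 65.7500]
BᵀPA = [43.8750 -32.6250; 34.8750 -23.6250]
K = S⁻¹·BᵀPA = [0.5737 -0.4771; 0.1182 -0.0164]
A−BK = [-0.0445 0.0393; 0.0427 -0.0357]
AᵀP(A−BK) = [0.5222 -0.4302; -0.4302 0.3578]
P' = Q + AᵀP(A−BK) = [3.7722 2.5698; 2.5698 4.3578]
tr(P') = 8.1300

8.1300


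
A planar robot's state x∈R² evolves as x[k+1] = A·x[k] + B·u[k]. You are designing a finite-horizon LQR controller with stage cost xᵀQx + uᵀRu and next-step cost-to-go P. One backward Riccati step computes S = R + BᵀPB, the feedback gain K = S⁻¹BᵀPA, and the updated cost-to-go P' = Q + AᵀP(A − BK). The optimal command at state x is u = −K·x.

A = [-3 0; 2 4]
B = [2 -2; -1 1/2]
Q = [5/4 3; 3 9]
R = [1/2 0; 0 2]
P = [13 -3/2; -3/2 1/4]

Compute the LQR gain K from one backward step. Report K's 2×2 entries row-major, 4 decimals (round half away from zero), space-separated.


-1.2360 -0.2328 0.2893 -0.0120

BᵀP = [27.5000 -3.2500; -26.7500 3.1250]
S = R + BᵀPB = [1/2 0; 0 2] + [58.2500 -56.6250; -56.6250 55.0625] = [58.7500 -56.6250; -56.6250 57.0625]
BᵀPA = [-89.0000 -13.0000; 86.5000 12.5000]
K = S⁻¹·BᵀPA = [-1.2360 -0.2328; 0.2893 -0.0120]
A−BK = [0.0507 0.4417; 0.6193 3.7732]
AᵀP(A−BK) = [0.9664 0.3150; 0.3150 1.1230]
P' = Q + AᵀP(A−BK) = [2.2164 3.3150; 3.3150 10.1230]
tr(P') = 12.3395
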